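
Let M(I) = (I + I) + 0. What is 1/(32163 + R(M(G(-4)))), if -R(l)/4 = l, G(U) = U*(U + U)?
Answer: 1/31907 ≈ 3.1341e-5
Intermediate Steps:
G(U) = 2*U² (G(U) = U*(2*U) = 2*U²)
M(I) = 2*I (M(I) = 2*I + 0 = 2*I)
R(l) = -4*l
1/(32163 + R(M(G(-4)))) = 1/(32163 - 8*2*(-4)²) = 1/(32163 - 8*2*16) = 1/(32163 - 8*32) = 1/(32163 - 4*64) = 1/(32163 - 256) = 1/31907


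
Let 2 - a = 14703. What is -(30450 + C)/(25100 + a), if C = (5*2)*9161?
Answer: -122060/10399 ≈ -11.738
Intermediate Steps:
a = -14701 (a = 2 - 1*14703 = 2 - 14703 = -14701)
C = 91610 (C = 10*9161 = 91610)
-(30450 + C)/(25100 + a) = -(30450 + 91610)/(25100 - 14701) = -122060/10399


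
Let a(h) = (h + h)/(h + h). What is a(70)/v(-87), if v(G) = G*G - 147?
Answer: 1/7422 ≈ 0.00013473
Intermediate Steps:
v(G) = -147 + G² (v(G) = G² - 147 = -147 + G²)
a(h) = 1 (a(h) = (2*h)/((2*h)) = (2*h)*(1/(2*h)) = 1)
a(70)/v(-87) = 1/(-147 + (-87)²) = 1/(-147 + 7569) = 1/7422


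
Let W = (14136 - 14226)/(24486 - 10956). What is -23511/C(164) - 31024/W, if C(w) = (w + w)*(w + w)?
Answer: 1505296322683/322752 ≈ 4.6639e+6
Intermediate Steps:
C(w) = 4*w**2 (C(w) = (2*w)*(2*w) = 4*w**2)
W = -3/451 (W = -90/13530 = -90*1/13530 = -3/451 ≈ -0.0066519)
-23511/C(164) - 31024/W = -23511/(4*164**2) - 31024/(-3/451) = -23511/(4*26896) - 31024*(-451/3) = -23511/107584 + 13991824/3 = 1505296322683/322752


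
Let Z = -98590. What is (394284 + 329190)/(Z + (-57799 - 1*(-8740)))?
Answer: -723474/147649 ≈ -4.9000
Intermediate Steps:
(394284 + 329190)/(Z + (-57799 - 1*(-8740))) = (394284 + 329190)/(-98590 + (-57799 - 1*(-8740))) = 723474/(-98590 + (-57799 + 8740)) = 723474/(-98590 - 49059) = 723474/(-147649) = 723474*(-1/147649) = -723474/147649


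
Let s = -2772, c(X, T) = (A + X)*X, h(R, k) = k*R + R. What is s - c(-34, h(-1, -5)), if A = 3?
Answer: -3826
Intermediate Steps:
h(R, k) = R + R*k (h(R, k) = R*k + R = R + R*k)
c(X, T) = X*(3 + X) (c(X, T) = (3 + X)*X = X*(3 + X))
s - c(-34, h(-1, -5)) = -2772 - (-34)*(3 - 34) = -2772 - (-34)*(-31) = -2772 - 1*1054 = -2772 - 1054 = -3826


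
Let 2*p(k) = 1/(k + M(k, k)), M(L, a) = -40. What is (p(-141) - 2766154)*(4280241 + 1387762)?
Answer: -5675642045375247/362 ≈ -1.5679e+13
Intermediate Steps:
p(k) = 1/(2*(-40 + k)) (p(k) = 1/(2*(k - 40)) = 1/(2*(-40 + k)))
(p(-141) - 2766154)*(4280241 + 1387762) = (1/(2*(-40 - 141)) - 2766154)*(4280241 + 1387762) = ((½)/(-181) - 2766154)*5668003 = ((½)*(-1/181) - 2766154)*5668003 = (-1/362 - 2766154)*5668003 = -1001347749/362*5668003 = -5675642045375247/362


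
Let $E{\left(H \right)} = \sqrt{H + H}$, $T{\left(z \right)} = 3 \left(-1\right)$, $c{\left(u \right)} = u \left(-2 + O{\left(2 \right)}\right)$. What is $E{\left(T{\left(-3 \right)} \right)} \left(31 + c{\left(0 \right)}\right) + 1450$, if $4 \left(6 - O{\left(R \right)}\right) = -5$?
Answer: $1450 + 31 i \sqrt{6} \approx 1450.0 + 75.934 i$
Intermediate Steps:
$O{\left(R \right)} = \frac{29}{4}$ ($O{\left(R \right)} = 6 - - \frac{5}{4} = 6 + \frac{5}{4} = \frac{29}{4}$)
$c{\left(u \right)} = \frac{21 u}{4}$ ($c{\left(u \right)} = u \left(-2 + \frac{29}{4}\right) = u \frac{21}{4} = \frac{21 u}{4}$)
$T{\left(z \right)} = -3$
$E{\left(H \right)} = \sqrt{2} \sqrt{H}$ ($E{\left(H \right)} = \sqrt{2 H} = \sqrt{2} \sqrt{H}$)
$E{\left(T{\left(-3 \right)} \right)} \left(31 + c{\left(0 \right)}\right) + 1450 = \sqrt{2} \sqrt{-3} \left(31 + \frac{21}{4} \cdot 0\right) + 1450 = \sqrt{2} i \sqrt{3} \left(31 + 0\right) + 1450 = i \sqrt{6} \cdot 31 + 1450 = 31 i \sqrt{6} + 1450 = 1450 + 31 i \sqrt{6}$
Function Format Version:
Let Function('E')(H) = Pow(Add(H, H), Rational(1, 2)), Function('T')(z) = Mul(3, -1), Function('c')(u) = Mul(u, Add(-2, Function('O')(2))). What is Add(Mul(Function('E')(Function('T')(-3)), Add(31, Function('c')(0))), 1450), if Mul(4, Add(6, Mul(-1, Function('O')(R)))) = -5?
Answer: Add(1450, Mul(31, I, Pow(6, Rational(1, 2)))) ≈ Add(1450.0, Mul(75.934, I))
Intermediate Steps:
Function('O')(R) = Rational(29, 4) (Function('O')(R) = Add(6, Mul(Rational(-1, 4), -5)) = Add(6, Rational(5, 4)) = Rational(29, 4))
Function('c')(u) = Mul(Rational(21, 4), u) (Function('c')(u) = Mul(u, Add(-2, Rational(29, 4))) = Mul(u, Rational(21, 4)) = Mul(Rational(21, 4), u))
Function('T')(z) = -3
Function('E')(H) = Mul(Pow(2, Rational(1, 2)), Pow(H, Rational(1, 2))) (Function('E')(H) = Pow(Mul(2, H), Rational(1, 2)) = Mul(Pow(2, Rational(1, 2)), Pow(H, Rational(1, 2))))
Add(Mul(Function('E')(Function('T')(-3)), Add(31, Function('c')(0))), 1450) = Add(Mul(Mul(Pow(2, Rational(1, 2)), Pow(-3, Rational(1, 2))), Add(31, Mul(Rational(21, 4), 0))), 1450) = Add(Mul(Mul(Pow(2, Rational(1, 2)), Mul(I, Pow(3, Rational(1, 2)))), Add(31, 0)), 1450) = Add(Mul(Mul(I, Pow(6, Rational(1, 2))), 31), 1450) = Add(Mul(31, I, Pow(6, Rational(1, 2))), 1450) = Add(1450, Mul(31, I, Pow(6, Rational(1, 2))))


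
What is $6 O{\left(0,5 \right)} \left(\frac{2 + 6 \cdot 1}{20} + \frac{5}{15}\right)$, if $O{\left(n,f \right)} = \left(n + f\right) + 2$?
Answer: $\frac{154}{5} \approx 30.8$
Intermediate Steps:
$O{\left(n,f \right)} = 2 + f + n$ ($O{\left(n,f \right)} = \left(f + n\right) + 2 = 2 + f + n$)
$6 O{\left(0,5 \right)} \left(\frac{2 + 6 \cdot 1}{20} + \frac{5}{15}\right) = 6 \left(2 + 5 + 0\right) \left(\frac{2 + 6 \cdot 1}{20} + \frac{5}{15}\right) = 6 \cdot 7 \left(\left(2 + 6\right) \frac{1}{20} + 5 \cdot \frac{1}{15}\right) = 42 \left(8 \cdot \frac{1}{20} + \frac{1}{3}\right) = 42 \left(\frac{2}{5} + \frac{1}{3}\right) = 42 \cdot \frac{11}{15} = \frac{154}{5}$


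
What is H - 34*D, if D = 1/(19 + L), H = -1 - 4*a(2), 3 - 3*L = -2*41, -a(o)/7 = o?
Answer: 3854/71 ≈ 54.282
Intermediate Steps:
a(o) = -7*o
L = 85/3 (L = 1 - (-2)*41/3 = 1 - ⅓*(-82) = 1 + 82/3 = 85/3 ≈ 28.333)
H = 55 (H = -1 - (-28)*2 = -1 - 4*(-14) = -1 + 56 = 55)
D = 3/142 (D = 1/(19 + 85/3) = 1/(142/3) = 3/142 ≈ 0.021127)
H - 34*D = 55 - 34*3/142 = 55 - 51/71 = 3854/71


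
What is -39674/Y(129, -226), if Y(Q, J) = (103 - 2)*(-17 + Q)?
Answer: -19837/5656 ≈ -3.5072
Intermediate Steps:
Y(Q, J) = -1717 + 101*Q (Y(Q, J) = 101*(-17 + Q) = -1717 + 101*Q)
-39674/Y(129, -226) = -39674/(-1717 + 101*129) = -39674/(-1717 + 13029) = -39674/11312 = -39674*1/11312 = -19837/5656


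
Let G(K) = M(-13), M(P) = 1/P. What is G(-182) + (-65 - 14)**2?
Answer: 81132/13 ≈ 6240.9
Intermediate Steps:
G(K) = -1/13 (G(K) = 1/(-13) = -1/13)
G(-182) + (-65 - 14)**2 = -1/13 + (-65 - 14)**2 = -1/13 + (-79)**2 = -1/13 + 6241 = 81132/13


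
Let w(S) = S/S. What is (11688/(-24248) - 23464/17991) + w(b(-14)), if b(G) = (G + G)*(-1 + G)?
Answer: -42873514/54530721 ≈ -0.78623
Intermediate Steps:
b(G) = 2*G*(-1 + G) (b(G) = (2*G)*(-1 + G) = 2*G*(-1 + G))
w(S) = 1
(11688/(-24248) - 23464/17991) + w(b(-14)) = (11688/(-24248) - 23464/17991) + 1 = (11688*(-1/24248) - 23464*1/17991) + 1 = (-1461/3031 - 23464/17991) + 1 = -97404235/54530721 + 1 = -42873514/54530721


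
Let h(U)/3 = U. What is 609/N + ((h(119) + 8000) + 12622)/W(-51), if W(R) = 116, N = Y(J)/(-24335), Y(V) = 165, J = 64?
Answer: -114377347/1276 ≈ -89637.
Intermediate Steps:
N = -33/4867 (N = 165/(-24335) = 165*(-1/24335) = -33/4867 ≈ -0.0067804)
h(U) = 3*U
609/N + ((h(119) + 8000) + 12622)/W(-51) = 609/(-33/4867) + ((3*119 + 8000) + 12622)/116 = 609*(-4867/33) + ((357 + 8000) + 12622)*(1/116) = -988001/11 + (8357 + 12622)*(1/116) = -988001/11 + 20979*(1/116) = -988001/11 + 20979/116 = -114377347/1276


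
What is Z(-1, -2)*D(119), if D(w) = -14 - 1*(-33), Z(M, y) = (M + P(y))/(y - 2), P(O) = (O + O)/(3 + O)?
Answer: 95/4 ≈ 23.750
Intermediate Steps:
P(O) = 2*O/(3 + O) (P(O) = (2*O)/(3 + O) = 2*O/(3 + O))
Z(M, y) = (M + 2*y/(3 + y))/(-2 + y) (Z(M, y) = (M + 2*y/(3 + y))/(y - 2) = (M + 2*y/(3 + y))/(-2 + y))
D(w) = 19 (D(w) = -14 + 33 = 19)
Z(-1, -2)*D(119) = ((2*(-2) - (3 - 2))/((-2 - 2)*(3 - 2)))*19 = ((-4 - 1*1)/(-4*1))*19 = -1/4*1*(-4 - 1)*19 = -1/4*1*(-5)*19 = (5/4)*19 = 95/4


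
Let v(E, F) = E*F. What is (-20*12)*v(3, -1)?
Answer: 720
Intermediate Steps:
(-20*12)*v(3, -1) = (-20*12)*(3*(-1)) = -240*(-3) = 720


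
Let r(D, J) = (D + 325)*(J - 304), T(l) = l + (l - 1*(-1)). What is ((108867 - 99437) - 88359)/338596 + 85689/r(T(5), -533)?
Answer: -1422536477/2645111952 ≈ -0.53780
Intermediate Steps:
T(l) = 1 + 2*l (T(l) = l + (l + 1) = l + (1 + l) = 1 + 2*l)
r(D, J) = (-304 + J)*(325 + D) (r(D, J) = (325 + D)*(-304 + J) = (-304 + J)*(325 + D))
((108867 - 99437) - 88359)/338596 + 85689/r(T(5), -533) = ((108867 - 99437) - 88359)/338596 + 85689/(-98800 - 304*(1 + 2*5) + 325*(-533) + (1 + 2*5)*(-533)) = (9430 - 88359)*(1/338596) + 85689/(-98800 - 304*(1 + 10) - 173225 + (1 + 10)*(-533)) = -78929*1/338596 + 85689/(-98800 - 304*11 - 173225 + 11*(-533)) = -78929/338596 + 85689/(-98800 - 3344 - 173225 - 5863) = -78929/338596 + 85689/(-281232) = -78929/338596 + 85689*(-1/281232) = -78929/338596 - 9521/31248 = -1422536477/2645111952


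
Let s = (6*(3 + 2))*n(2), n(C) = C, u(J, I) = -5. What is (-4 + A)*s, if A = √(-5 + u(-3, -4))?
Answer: -240 + 60*I*√10 ≈ -240.0 + 189.74*I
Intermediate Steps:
s = 60 (s = (6*(3 + 2))*2 = (6*5)*2 = 30*2 = 60)
A = I*√10 (A = √(-5 - 5) = √(-10) = I*√10 ≈ 3.1623*I)
(-4 + A)*s = (-4 + I*√10)*60 = -240 + 60*I*√10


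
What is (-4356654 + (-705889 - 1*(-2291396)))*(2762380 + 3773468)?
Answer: -18111795577656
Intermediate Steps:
(-4356654 + (-705889 - 1*(-2291396)))*(2762380 + 3773468) = (-4356654 + (-705889 + 2291396))*6535848 = (-4356654 + 1585507)*6535848 = -2771147*6535848 = -18111795577656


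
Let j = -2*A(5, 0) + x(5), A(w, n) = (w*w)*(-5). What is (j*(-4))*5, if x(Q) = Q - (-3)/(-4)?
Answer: -5085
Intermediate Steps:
A(w, n) = -5*w² (A(w, n) = w²*(-5) = -5*w²)
x(Q) = -¾ + Q (x(Q) = Q - (-3)*(-1)/4 = Q - 1*¾ = Q - ¾ = -¾ + Q)
j = 1017/4 (j = -(-10)*5² + (-¾ + 5) = -(-10)*25 + 17/4 = -2*(-125) + 17/4 = 250 + 17/4 = 1017/4 ≈ 254.25)
(j*(-4))*5 = ((1017/4)*(-4))*5 = -1017*5 = -5085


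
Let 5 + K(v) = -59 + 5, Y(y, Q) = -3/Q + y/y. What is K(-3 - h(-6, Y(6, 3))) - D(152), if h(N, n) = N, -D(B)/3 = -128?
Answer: -443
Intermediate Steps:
D(B) = 384 (D(B) = -3*(-128) = 384)
Y(y, Q) = 1 - 3/Q (Y(y, Q) = -3/Q + 1 = 1 - 3/Q)
K(v) = -59 (K(v) = -5 + (-59 + 5) = -5 - 54 = -59)
K(-3 - h(-6, Y(6, 3))) - D(152) = -59 - 1*384 = -59 - 384 = -443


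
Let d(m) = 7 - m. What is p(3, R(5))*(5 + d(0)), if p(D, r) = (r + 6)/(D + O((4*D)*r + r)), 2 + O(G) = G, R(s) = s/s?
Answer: 6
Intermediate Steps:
R(s) = 1
O(G) = -2 + G
p(D, r) = (6 + r)/(-2 + D + r + 4*D*r) (p(D, r) = (r + 6)/(D + (-2 + ((4*D)*r + r))) = (6 + r)/(D + (-2 + (4*D*r + r))) = (6 + r)/(D + (-2 + (r + 4*D*r))) = (6 + r)/(D + (-2 + r + 4*D*r)) = (6 + r)/(-2 + D + r + 4*D*r))
p(3, R(5))*(5 + d(0)) = ((6 + 1)/(-2 + 3 + 1*(1 + 4*3)))*(5 + (7 - 1*0)) = (7/(-2 + 3 + 1*(1 + 12)))*(5 + (7 + 0)) = (7/(-2 + 3 + 1*13))*(5 + 7) = (7/(-2 + 3 + 13))*12 = (7/14)*12 = ((1/14)*7)*12 = (1/2)*12 = 6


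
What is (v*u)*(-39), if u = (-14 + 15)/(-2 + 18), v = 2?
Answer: -39/8 ≈ -4.8750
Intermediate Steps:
u = 1/16 ≈ 0.062500
(v*u)*(-39) = (2*(1/16))*(-39) = (1/8)*(-39) = -39/8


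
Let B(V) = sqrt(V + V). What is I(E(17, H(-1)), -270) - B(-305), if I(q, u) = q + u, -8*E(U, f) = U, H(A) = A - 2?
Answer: -2177/8 - I*sqrt(610) ≈ -272.13 - 24.698*I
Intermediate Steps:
H(A) = -2 + A
E(U, f) = -U/8
B(V) = sqrt(2)*sqrt(V) (B(V) = sqrt(2*V) = sqrt(2)*sqrt(V))
I(E(17, H(-1)), -270) - B(-305) = (-1/8*17 - 270) - sqrt(2)*sqrt(-305) = (-17/8 - 270) - sqrt(2)*I*sqrt(305) = -2177/8 - I*sqrt(610)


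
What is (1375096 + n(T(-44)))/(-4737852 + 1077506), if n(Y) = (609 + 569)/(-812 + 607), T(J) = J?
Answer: -140946751/375185465 ≈ -0.37567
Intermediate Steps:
n(Y) = -1178/205 (n(Y) = 1178/(-205) = 1178*(-1/205) = -1178/205)
(1375096 + n(T(-44)))/(-4737852 + 1077506) = (1375096 - 1178/205)/(-4737852 + 1077506) = (281893502/205)/(-3660346) = (281893502/205)*(-1/3660346) = -140946751/375185465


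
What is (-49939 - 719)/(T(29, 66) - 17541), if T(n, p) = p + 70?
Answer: 50658/17405 ≈ 2.9105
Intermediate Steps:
T(n, p) = 70 + p
(-49939 - 719)/(T(29, 66) - 17541) = (-49939 - 719)/((70 + 66) - 17541) = -50658/(136 - 17541) = -50658/(-17405) = -50658*(-1/17405) = 50658/17405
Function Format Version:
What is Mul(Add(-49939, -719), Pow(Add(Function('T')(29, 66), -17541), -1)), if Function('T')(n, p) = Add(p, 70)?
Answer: Rational(50658, 17405) ≈ 2.9105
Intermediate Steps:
Function('T')(n, p) = Add(70, p)
Mul(Add(-49939, -719), Pow(Add(Function('T')(29, 66), -17541), -1)) = Mul(Add(-49939, -719), Pow(Add(Add(70, 66), -17541), -1)) = Mul(-50658, Pow(Add(136, -17541), -1)) = Mul(-50658, Pow(-17405, -1)) = Mul(-50658, Rational(-1, 17405)) = Rational(50658, 17405)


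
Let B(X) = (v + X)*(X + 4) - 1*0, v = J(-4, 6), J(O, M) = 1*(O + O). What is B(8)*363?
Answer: 0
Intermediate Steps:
J(O, M) = 2*O (J(O, M) = 1*(2*O) = 2*O)
v = -8 (v = 2*(-4) = -8)
B(X) = (-8 + X)*(4 + X) (B(X) = (-8 + X)*(X + 4) - 1*0 = (-8 + X)*(4 + X) + 0 = (-8 + X)*(4 + X))
B(8)*363 = (-32 + 8² - 4*8)*363 = (-32 + 64 - 32)*363 = 0*363 = 0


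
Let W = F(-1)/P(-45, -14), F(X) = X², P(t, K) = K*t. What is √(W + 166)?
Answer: √7320670/210 ≈ 12.884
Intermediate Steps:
W = 1/630 (W = (-1)²/((-14*(-45))) = 1/630 ≈ 0.0015873)
√(W + 166) = √(1/630 + 166) = √(104581/630) = √7320670/210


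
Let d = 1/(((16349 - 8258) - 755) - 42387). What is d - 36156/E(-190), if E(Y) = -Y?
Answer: -633652073/3329845 ≈ -190.29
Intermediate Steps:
d = -1/35051 (d = 1/((8091 - 755) - 42387) = 1/(7336 - 42387) = 1/(-35051) = -1/35051 ≈ -2.8530e-5)
d - 36156/E(-190) = -1/35051 - 36156/((-1*(-190))) = -1/35051 - 36156/190 = -1/35051 - 36156*1/190 = -1/35051 - 18078/95 = -633652073/3329845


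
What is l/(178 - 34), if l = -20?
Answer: -5/36 ≈ -0.13889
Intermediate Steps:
l/(178 - 34) = -20/(178 - 34) = -20/144 = -20*1/144 = -5/36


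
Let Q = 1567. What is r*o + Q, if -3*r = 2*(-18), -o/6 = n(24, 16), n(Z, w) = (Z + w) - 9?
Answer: -665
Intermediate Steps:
n(Z, w) = -9 + Z + w
o = -186 (o = -6*(-9 + 24 + 16) = -6*31 = -186)
r = 12 (r = -2*(-18)/3 = -⅓*(-36) = 12)
r*o + Q = 12*(-186) + 1567 = -2232 + 1567 = -665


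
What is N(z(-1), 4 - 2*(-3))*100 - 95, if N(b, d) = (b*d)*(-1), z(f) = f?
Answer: 905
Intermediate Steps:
N(b, d) = -b*d
N(z(-1), 4 - 2*(-3))*100 - 95 = -1*(-1)*(4 - 2*(-3))*100 - 95 = -1*(-1)*(4 + 6)*100 - 95 = -1*(-1)*10*100 - 95 = 10*100 - 95 = 1000 - 95 = 905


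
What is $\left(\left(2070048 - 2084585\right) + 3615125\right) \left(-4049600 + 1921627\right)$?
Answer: $-7661954048124$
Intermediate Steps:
$\left(\left(2070048 - 2084585\right) + 3615125\right) \left(-4049600 + 1921627\right) = \left(\left(2070048 - 2084585\right) + 3615125\right) \left(-2127973\right) = \left(-14537 + 3615125\right) \left(-2127973\right) = 3600588 \left(-2127973\right) = -7661954048124$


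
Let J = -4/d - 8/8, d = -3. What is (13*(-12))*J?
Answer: -52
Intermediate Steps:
J = 1/3 (J = -4/(-3) - 8/8 = -4*(-1/3) - 8*1/8 = 4/3 - 1 = 1/3 ≈ 0.33333)
(13*(-12))*J = (13*(-12))*(1/3) = -156*1/3 = -52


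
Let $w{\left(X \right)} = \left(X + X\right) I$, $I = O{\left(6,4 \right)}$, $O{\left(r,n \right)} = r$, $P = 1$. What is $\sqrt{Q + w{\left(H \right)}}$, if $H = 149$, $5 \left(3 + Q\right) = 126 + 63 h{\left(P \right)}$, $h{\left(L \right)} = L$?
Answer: $\frac{7 \sqrt{930}}{5} \approx 42.694$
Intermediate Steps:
$I = 6$
$Q = \frac{174}{5}$ ($Q = -3 + \frac{126 + 63 \cdot 1}{5} = -3 + \frac{126 + 63}{5} = -3 + \frac{1}{5} \cdot 189 = -3 + \frac{189}{5} = \frac{174}{5} \approx 34.8$)
$w{\left(X \right)} = 12 X$ ($w{\left(X \right)} = \left(X + X\right) 6 = 2 X 6 = 12 X$)
$\sqrt{Q + w{\left(H \right)}} = \sqrt{\frac{174}{5} + 12 \cdot 149} = \sqrt{\frac{174}{5} + 1788} = \sqrt{\frac{9114}{5}} = \frac{7 \sqrt{930}}{5}$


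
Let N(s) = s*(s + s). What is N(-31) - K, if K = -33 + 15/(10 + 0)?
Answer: 3907/2 ≈ 1953.5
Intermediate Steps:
N(s) = 2*s² (N(s) = s*(2*s) = 2*s²)
K = -63/2 (K = -33 + 15/10 = -33 + 15*(⅒) = -33 + 3/2 = -63/2 ≈ -31.500)
N(-31) - K = 2*(-31)² - 1*(-63/2) = 2*961 + 63/2 = 1922 + 63/2 = 3907/2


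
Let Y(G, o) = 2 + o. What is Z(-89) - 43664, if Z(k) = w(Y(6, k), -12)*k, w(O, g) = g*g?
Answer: -56480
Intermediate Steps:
w(O, g) = g²
Z(k) = 144*k (Z(k) = (-12)²*k = 144*k)
Z(-89) - 43664 = 144*(-89) - 43664 = -12816 - 43664 = -56480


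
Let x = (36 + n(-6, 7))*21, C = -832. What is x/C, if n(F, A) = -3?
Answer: -693/832 ≈ -0.83293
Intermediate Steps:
x = 693 (x = (36 - 3)*21 = 33*21 = 693)
x/C = 693/(-832) = 693*(-1/832) = -693/832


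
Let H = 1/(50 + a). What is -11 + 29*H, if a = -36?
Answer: -125/14 ≈ -8.9286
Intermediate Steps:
H = 1/14 (H = 1/(50 - 36) = 1/14 ≈ 0.071429)
-11 + 29*H = -11 + 29*(1/14) = -11 + 29/14 = -125/14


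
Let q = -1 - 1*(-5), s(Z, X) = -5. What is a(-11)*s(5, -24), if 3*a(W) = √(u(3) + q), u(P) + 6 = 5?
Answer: -5*√3/3 ≈ -2.8868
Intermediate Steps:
u(P) = -1 (u(P) = -6 + 5 = -1)
q = 4 (q = -1 + 5 = 4)
a(W) = √3/3 (a(W) = √(-1 + 4)/3 = √3/3)
a(-11)*s(5, -24) = (√3/3)*(-5) = -5*√3/3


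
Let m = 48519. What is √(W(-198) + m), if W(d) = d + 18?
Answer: 3*√5371 ≈ 219.86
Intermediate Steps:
W(d) = 18 + d
√(W(-198) + m) = √((18 - 198) + 48519) = √(-180 + 48519) = √48339 = 3*√5371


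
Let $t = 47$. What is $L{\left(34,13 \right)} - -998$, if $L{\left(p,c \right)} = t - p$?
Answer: $1011$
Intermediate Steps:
$L{\left(p,c \right)} = 47 - p$
$L{\left(34,13 \right)} - -998 = \left(47 - 34\right) - -998 = \left(47 - 34\right) + 998 = 13 + 998 = 1011$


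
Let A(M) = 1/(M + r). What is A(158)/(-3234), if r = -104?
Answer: -1/174636 ≈ -5.7262e-6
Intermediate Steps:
A(M) = 1/(-104 + M) (A(M) = 1/(M - 104) = 1/(-104 + M))
A(158)/(-3234) = 1/((-104 + 158)*(-3234)) = -1/3234/54 = (1/54)*(-1/3234) = -1/174636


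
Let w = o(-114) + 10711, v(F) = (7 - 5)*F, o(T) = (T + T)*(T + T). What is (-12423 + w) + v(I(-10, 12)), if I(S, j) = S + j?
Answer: 50276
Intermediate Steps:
o(T) = 4*T² (o(T) = (2*T)*(2*T) = 4*T²)
v(F) = 2*F
w = 62695 (w = 4*(-114)² + 10711 = 4*12996 + 10711 = 51984 + 10711 = 62695)
(-12423 + w) + v(I(-10, 12)) = (-12423 + 62695) + 2*(-10 + 12) = 50272 + 2*2 = 50272 + 4 = 50276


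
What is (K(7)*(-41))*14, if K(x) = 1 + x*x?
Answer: -28700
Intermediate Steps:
K(x) = 1 + x²
(K(7)*(-41))*14 = ((1 + 7²)*(-41))*14 = ((1 + 49)*(-41))*14 = (50*(-41))*14 = -2050*14 = -28700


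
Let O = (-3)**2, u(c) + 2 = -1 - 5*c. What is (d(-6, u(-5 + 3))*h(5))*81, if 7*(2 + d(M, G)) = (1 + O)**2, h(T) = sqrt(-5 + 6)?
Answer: 6966/7 ≈ 995.14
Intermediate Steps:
u(c) = -3 - 5*c (u(c) = -2 + (-1 - 5*c) = -3 - 5*c)
O = 9
h(T) = 1 (h(T) = sqrt(1) = 1)
d(M, G) = 86/7 (d(M, G) = -2 + (1 + 9)**2/7 = -2 + (1/7)*10**2 = -2 + (1/7)*100 = -2 + 100/7 = 86/7)
(d(-6, u(-5 + 3))*h(5))*81 = ((86/7)*1)*81 = (86/7)*81 = 6966/7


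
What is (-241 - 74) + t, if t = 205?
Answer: -110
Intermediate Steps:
(-241 - 74) + t = (-241 - 74) + 205 = -315 + 205 = -110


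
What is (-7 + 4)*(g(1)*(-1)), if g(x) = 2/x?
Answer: 6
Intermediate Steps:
(-7 + 4)*(g(1)*(-1)) = (-7 + 4)*((2/1)*(-1)) = -3*2*1*(-1) = -6*(-1) = -3*(-2) = 6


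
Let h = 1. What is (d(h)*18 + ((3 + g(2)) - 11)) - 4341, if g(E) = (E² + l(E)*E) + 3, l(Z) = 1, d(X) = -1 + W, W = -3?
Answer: -4412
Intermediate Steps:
d(X) = -4 (d(X) = -1 - 3 = -4)
g(E) = 3 + E + E² (g(E) = (E² + 1*E) + 3 = (E² + E) + 3 = (E + E²) + 3 = 3 + E + E²)
(d(h)*18 + ((3 + g(2)) - 11)) - 4341 = (-4*18 + ((3 + (3 + 2 + 2²)) - 11)) - 4341 = (-72 + ((3 + (3 + 2 + 4)) - 11)) - 4341 = (-72 + ((3 + 9) - 11)) - 4341 = (-72 + (12 - 11)) - 4341 = (-72 + 1) - 4341 = -71 - 4341 = -4412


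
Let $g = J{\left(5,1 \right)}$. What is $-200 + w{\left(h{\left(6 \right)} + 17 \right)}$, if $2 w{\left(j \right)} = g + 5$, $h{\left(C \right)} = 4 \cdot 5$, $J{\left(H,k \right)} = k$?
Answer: $-197$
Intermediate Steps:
$g = 1$
$h{\left(C \right)} = 20$
$w{\left(j \right)} = 3$ ($w{\left(j \right)} = \frac{1 + 5}{2} = \frac{1}{2} \cdot 6 = 3$)
$-200 + w{\left(h{\left(6 \right)} + 17 \right)} = -200 + 3 = -197$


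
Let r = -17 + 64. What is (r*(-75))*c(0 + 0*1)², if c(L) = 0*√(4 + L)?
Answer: 0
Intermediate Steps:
c(L) = 0
r = 47
(r*(-75))*c(0 + 0*1)² = (47*(-75))*0² = -3525*0 = 0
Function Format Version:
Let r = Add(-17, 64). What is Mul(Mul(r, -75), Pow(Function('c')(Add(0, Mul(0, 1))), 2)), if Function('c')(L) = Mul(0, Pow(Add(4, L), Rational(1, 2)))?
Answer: 0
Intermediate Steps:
Function('c')(L) = 0
r = 47
Mul(Mul(r, -75), Pow(Function('c')(Add(0, Mul(0, 1))), 2)) = Mul(Mul(47, -75), Pow(0, 2)) = Mul(-3525, 0) = 0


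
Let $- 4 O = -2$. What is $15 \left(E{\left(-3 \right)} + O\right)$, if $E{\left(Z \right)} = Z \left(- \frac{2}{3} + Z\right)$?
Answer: $\frac{345}{2} \approx 172.5$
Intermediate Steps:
$O = \frac{1}{2}$ ($O = \left(- \frac{1}{4}\right) \left(-2\right) = \frac{1}{2} \approx 0.5$)
$E{\left(Z \right)} = Z \left(- \frac{2}{3} + Z\right)$ ($E{\left(Z \right)} = Z \left(\left(-2\right) \frac{1}{3} + Z\right) = Z \left(- \frac{2}{3} + Z\right)$)
$15 \left(E{\left(-3 \right)} + O\right) = 15 \left(\frac{1}{3} \left(-3\right) \left(-2 + 3 \left(-3\right)\right) + \frac{1}{2}\right) = 15 \left(\frac{1}{3} \left(-3\right) \left(-2 - 9\right) + \frac{1}{2}\right) = 15 \left(\frac{1}{3} \left(-3\right) \left(-11\right) + \frac{1}{2}\right) = 15 \left(11 + \frac{1}{2}\right) = 15 \cdot \frac{23}{2} = \frac{345}{2}$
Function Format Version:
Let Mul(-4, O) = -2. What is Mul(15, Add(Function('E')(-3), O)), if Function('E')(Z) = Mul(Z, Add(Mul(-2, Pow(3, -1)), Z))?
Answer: Rational(345, 2) ≈ 172.50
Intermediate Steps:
O = Rational(1, 2) (O = Mul(Rational(-1, 4), -2) = Rational(1, 2) ≈ 0.50000)
Function('E')(Z) = Mul(Z, Add(Rational(-2, 3), Z)) (Function('E')(Z) = Mul(Z, Add(Mul(-2, Rational(1, 3)), Z)) = Mul(Z, Add(Rational(-2, 3), Z)))
Mul(15, Add(Function('E')(-3), O)) = Mul(15, Add(Mul(Rational(1, 3), -3, Add(-2, Mul(3, -3))), Rational(1, 2))) = Mul(15, Add(Mul(Rational(1, 3), -3, Add(-2, -9)), Rational(1, 2))) = Mul(15, Add(Mul(Rational(1, 3), -3, -11), Rational(1, 2))) = Mul(15, Add(11, Rational(1, 2))) = Mul(15, Rational(23, 2)) = Rational(345, 2)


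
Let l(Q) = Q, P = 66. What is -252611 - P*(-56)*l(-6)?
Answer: -274787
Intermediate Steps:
-252611 - P*(-56)*l(-6) = -252611 - 66*(-56)*(-6) = -252611 - (-3696)*(-6) = -252611 - 1*22176 = -252611 - 22176 = -274787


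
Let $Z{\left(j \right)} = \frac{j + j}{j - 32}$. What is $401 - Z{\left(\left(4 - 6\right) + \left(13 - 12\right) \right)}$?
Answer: $\frac{13231}{33} \approx 400.94$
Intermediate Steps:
$Z{\left(j \right)} = \frac{2 j}{-32 + j}$
$401 - Z{\left(\left(4 - 6\right) + \left(13 - 12\right) \right)} = 401 - \frac{2 \left(\left(4 - 6\right) + \left(13 - 12\right)\right)}{-32 + \left(\left(4 - 6\right) + \left(13 - 12\right)\right)} = 401 - \frac{2 \left(-2 + 1\right)}{-32 + \left(-2 + 1\right)} = 401 - 2 \left(-1\right) \frac{1}{-32 - 1} = 401 - 2 \left(-1\right) \frac{1}{-33} = 401 - 2 \left(-1\right) \left(- \frac{1}{33}\right) = 401 - \frac{2}{33} = \frac{13231}{33}$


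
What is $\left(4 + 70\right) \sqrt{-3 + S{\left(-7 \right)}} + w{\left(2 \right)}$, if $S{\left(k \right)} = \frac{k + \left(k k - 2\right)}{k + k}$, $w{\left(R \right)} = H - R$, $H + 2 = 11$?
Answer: $7 + \frac{74 i \sqrt{287}}{7} \approx 7.0 + 179.09 i$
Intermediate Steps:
$H = 9$ ($H = -2 + 11 = 9$)
$w{\left(R \right)} = 9 - R$
$S{\left(k \right)} = \frac{-2 + k + k^{2}}{2 k}$ ($S{\left(k \right)} = \frac{k + \left(k^{2} - 2\right)}{2 k} = \left(k + \left(-2 + k^{2}\right)\right) \frac{1}{2 k} = \left(-2 + k + k^{2}\right) \frac{1}{2 k} = \frac{-2 + k + k^{2}}{2 k}$)
$\left(4 + 70\right) \sqrt{-3 + S{\left(-7 \right)}} + w{\left(2 \right)} = \left(4 + 70\right) \sqrt{-3 + \frac{-2 - 7 \left(1 - 7\right)}{2 \left(-7\right)}} + \left(9 - 2\right) = 74 \sqrt{-3 + \frac{1}{2} \left(- \frac{1}{7}\right) \left(-2 - -42\right)} + \left(9 - 2\right) = 74 \sqrt{-3 + \frac{1}{2} \left(- \frac{1}{7}\right) \left(-2 + 42\right)} + 7 = 74 \sqrt{-3 + \frac{1}{2} \left(- \frac{1}{7}\right) 40} + 7 = 74 \sqrt{-3 - \frac{20}{7}} + 7 = 74 \sqrt{- \frac{41}{7}} + 7 = 74 \frac{i \sqrt{287}}{7} + 7 = \frac{74 i \sqrt{287}}{7} + 7 = 7 + \frac{74 i \sqrt{287}}{7}$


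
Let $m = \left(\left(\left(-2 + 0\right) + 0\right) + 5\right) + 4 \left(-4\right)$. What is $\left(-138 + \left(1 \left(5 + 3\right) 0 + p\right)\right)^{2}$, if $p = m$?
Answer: $22801$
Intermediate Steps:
$m = -13$ ($m = \left(\left(-2 + 0\right) + 5\right) - 16 = \left(-2 + 5\right) - 16 = 3 - 16 = -13$)
$p = -13$
$\left(-138 + \left(1 \left(5 + 3\right) 0 + p\right)\right)^{2} = \left(-138 - \left(13 - 1 \left(5 + 3\right) 0\right)\right)^{2} = \left(-138 - \left(13 - 1 \cdot 8 \cdot 0\right)\right)^{2} = \left(-138 + \left(8 \cdot 0 - 13\right)\right)^{2} = \left(-138 + \left(0 - 13\right)\right)^{2} = \left(-138 - 13\right)^{2} = \left(-151\right)^{2} = 22801$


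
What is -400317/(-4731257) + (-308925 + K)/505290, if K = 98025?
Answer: -26518197479/79688561651 ≈ -0.33277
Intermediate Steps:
-400317/(-4731257) + (-308925 + K)/505290 = -400317/(-4731257) + (-308925 + 98025)/505290 = -400317*(-1/4731257) - 210900*1/505290 = 400317/4731257 - 7030/16843 = -26518197479/79688561651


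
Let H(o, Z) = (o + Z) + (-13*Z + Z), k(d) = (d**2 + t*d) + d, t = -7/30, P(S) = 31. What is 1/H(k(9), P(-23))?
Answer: -10/2531 ≈ -0.0039510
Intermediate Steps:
t = -7/30 (t = -7*1/30 = -7/30 ≈ -0.23333)
k(d) = d**2 + 23*d/30 (k(d) = (d**2 - 7*d/30) + d = d**2 + 23*d/30)
H(o, Z) = o - 11*Z (H(o, Z) = (Z + o) - 12*Z = o - 11*Z)
1/H(k(9), P(-23)) = 1/((1/30)*9*(23 + 30*9) - 11*31) = 1/((1/30)*9*(23 + 270) - 341) = 1/((1/30)*9*293 - 341) = 1/(879/10 - 341) = 1/(-2531/10) = -10/2531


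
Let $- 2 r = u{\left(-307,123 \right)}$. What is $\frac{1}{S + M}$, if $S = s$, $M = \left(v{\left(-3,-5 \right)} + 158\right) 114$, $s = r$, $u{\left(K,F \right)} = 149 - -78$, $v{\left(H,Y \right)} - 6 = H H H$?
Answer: $\frac{2}{31009} \approx 6.4497 \cdot 10^{-5}$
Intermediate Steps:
$v{\left(H,Y \right)} = 6 + H^{3}$ ($v{\left(H,Y \right)} = 6 + H H H = 6 + H^{2} H = 6 + H^{3}$)
$u{\left(K,F \right)} = 227$ ($u{\left(K,F \right)} = 149 + 78 = 227$)
$r = - \frac{227}{2}$ ($r = \left(- \frac{1}{2}\right) 227 = - \frac{227}{2} \approx -113.5$)
$s = - \frac{227}{2} \approx -113.5$
$M = 15618$ ($M = \left(\left(6 + \left(-3\right)^{3}\right) + 158\right) 114 = \left(\left(6 - 27\right) + 158\right) 114 = \left(-21 + 158\right) 114 = 137 \cdot 114 = 15618$)
$S = - \frac{227}{2} \approx -113.5$
$\frac{1}{S + M} = \frac{1}{- \frac{227}{2} + 15618} = \frac{1}{\frac{31009}{2}} = \frac{2}{31009}$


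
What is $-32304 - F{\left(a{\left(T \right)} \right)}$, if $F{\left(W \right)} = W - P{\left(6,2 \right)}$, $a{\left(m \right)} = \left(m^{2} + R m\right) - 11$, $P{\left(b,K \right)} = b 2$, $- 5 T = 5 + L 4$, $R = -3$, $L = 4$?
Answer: $- \frac{807781}{25} \approx -32311.0$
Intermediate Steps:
$T = - \frac{21}{5}$ ($T = - \frac{5 + 4 \cdot 4}{5} = - \frac{5 + 16}{5} = \left(- \frac{1}{5}\right) 21 = - \frac{21}{5} \approx -4.2$)
$P{\left(b,K \right)} = 2 b$
$a{\left(m \right)} = -11 + m^{2} - 3 m$ ($a{\left(m \right)} = \left(m^{2} - 3 m\right) - 11 = -11 + m^{2} - 3 m$)
$F{\left(W \right)} = -12 + W$ ($F{\left(W \right)} = W - 2 \cdot 6 = W - 12 = -12 + W$)
$-32304 - F{\left(a{\left(T \right)} \right)} = -32304 - \left(-12 - \left(- \frac{8}{5} - \frac{441}{25}\right)\right) = -32304 - \left(-12 + \left(-11 + \frac{441}{25} + \frac{63}{5}\right)\right) = -32304 - \left(-12 + \frac{481}{25}\right) = -32304 - \frac{181}{25} = - \frac{807781}{25}$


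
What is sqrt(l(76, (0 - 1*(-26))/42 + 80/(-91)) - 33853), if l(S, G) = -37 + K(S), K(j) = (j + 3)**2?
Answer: I*sqrt(27649) ≈ 166.28*I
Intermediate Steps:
K(j) = (3 + j)**2
l(S, G) = -37 + (3 + S)**2
sqrt(l(76, (0 - 1*(-26))/42 + 80/(-91)) - 33853) = sqrt((-37 + (3 + 76)**2) - 33853) = sqrt((-37 + 79**2) - 33853) = sqrt((-37 + 6241) - 33853) = sqrt(6204 - 33853) = sqrt(-27649) = I*sqrt(27649)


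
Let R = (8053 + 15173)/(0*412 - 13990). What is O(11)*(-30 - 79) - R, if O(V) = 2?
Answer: -1513297/6995 ≈ -216.34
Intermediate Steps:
R = -11613/6995 (R = 23226/(0 - 13990) = 23226/(-13990) = 23226*(-1/13990) = -11613/6995 ≈ -1.6602)
O(11)*(-30 - 79) - R = 2*(-30 - 79) - 1*(-11613/6995) = 2*(-109) + 11613/6995 = -218 + 11613/6995 = -1513297/6995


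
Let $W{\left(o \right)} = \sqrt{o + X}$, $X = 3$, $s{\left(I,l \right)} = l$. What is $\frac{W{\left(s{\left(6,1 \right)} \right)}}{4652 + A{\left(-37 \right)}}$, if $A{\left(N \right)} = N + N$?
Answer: $\frac{1}{2289} \approx 0.00043687$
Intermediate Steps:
$A{\left(N \right)} = 2 N$
$W{\left(o \right)} = \sqrt{3 + o}$ ($W{\left(o \right)} = \sqrt{o + 3} = \sqrt{3 + o}$)
$\frac{W{\left(s{\left(6,1 \right)} \right)}}{4652 + A{\left(-37 \right)}} = \frac{\sqrt{3 + 1}}{4652 + 2 \left(-37\right)} = \frac{\sqrt{4}}{4652 - 74} = \frac{2}{4578} = 2 \cdot \frac{1}{4578} = \frac{1}{2289}$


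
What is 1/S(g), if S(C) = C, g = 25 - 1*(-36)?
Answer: 1/61 ≈ 0.016393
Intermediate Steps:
g = 61 (g = 25 + 36 = 61)
1/S(g) = 1/61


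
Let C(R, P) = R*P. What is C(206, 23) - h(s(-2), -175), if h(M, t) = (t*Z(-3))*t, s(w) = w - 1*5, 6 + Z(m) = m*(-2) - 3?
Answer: 96613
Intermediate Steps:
Z(m) = -9 - 2*m (Z(m) = -6 + (m*(-2) - 3) = -6 + (-2*m - 3) = -6 + (-3 - 2*m) = -9 - 2*m)
s(w) = -5 + w (s(w) = w - 5 = -5 + w)
h(M, t) = -3*t² (h(M, t) = (t*(-9 - 2*(-3)))*t = (t*(-9 + 6))*t = (t*(-3))*t = (-3*t)*t = -3*t²)
C(R, P) = P*R
C(206, 23) - h(s(-2), -175) = 23*206 - (-3)*(-175)² = 4738 - (-3)*30625 = 4738 - 1*(-91875) = 4738 + 91875 = 96613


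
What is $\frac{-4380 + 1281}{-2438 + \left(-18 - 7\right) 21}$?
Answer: $\frac{3099}{2963} \approx 1.0459$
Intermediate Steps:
$\frac{-4380 + 1281}{-2438 + \left(-18 - 7\right) 21} = - \frac{3099}{-2438 - 525} = - \frac{3099}{-2963} = \left(-3099\right) \left(- \frac{1}{2963}\right) = \frac{3099}{2963}$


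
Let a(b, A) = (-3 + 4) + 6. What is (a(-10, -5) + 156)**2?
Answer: 26569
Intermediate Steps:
a(b, A) = 7 (a(b, A) = 1 + 6 = 7)
(a(-10, -5) + 156)**2 = (7 + 156)**2 = 163**2 = 26569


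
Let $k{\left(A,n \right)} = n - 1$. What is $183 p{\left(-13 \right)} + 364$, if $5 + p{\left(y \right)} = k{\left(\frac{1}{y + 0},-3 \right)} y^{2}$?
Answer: $-124259$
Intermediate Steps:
$k{\left(A,n \right)} = -1 + n$ ($k{\left(A,n \right)} = n - 1 = -1 + n$)
$p{\left(y \right)} = -5 - 4 y^{2}$ ($p{\left(y \right)} = -5 + \left(-1 - 3\right) y^{2} = -5 - 4 y^{2}$)
$183 p{\left(-13 \right)} + 364 = 183 \left(-5 - 4 \left(-13\right)^{2}\right) + 364 = 183 \left(-5 - 676\right) + 364 = 183 \left(-681\right) + 364 = -124623 + 364 = -124259$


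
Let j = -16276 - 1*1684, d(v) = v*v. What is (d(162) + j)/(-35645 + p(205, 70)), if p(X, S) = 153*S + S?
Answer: -8284/24865 ≈ -0.33316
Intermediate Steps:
d(v) = v²
p(X, S) = 154*S
j = -17960 (j = -16276 - 1684 = -17960)
(d(162) + j)/(-35645 + p(205, 70)) = (162² - 17960)/(-35645 + 154*70) = (26244 - 17960)/(-35645 + 10780) = 8284/(-24865) = 8284*(-1/24865) = -8284/24865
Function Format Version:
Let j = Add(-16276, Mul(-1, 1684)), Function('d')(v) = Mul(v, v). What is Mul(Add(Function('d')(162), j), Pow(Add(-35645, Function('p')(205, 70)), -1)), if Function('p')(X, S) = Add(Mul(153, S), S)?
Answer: Rational(-8284, 24865) ≈ -0.33316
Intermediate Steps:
Function('d')(v) = Pow(v, 2)
Function('p')(X, S) = Mul(154, S)
j = -17960 (j = Add(-16276, -1684) = -17960)
Mul(Add(Function('d')(162), j), Pow(Add(-35645, Function('p')(205, 70)), -1)) = Mul(Add(Pow(162, 2), -17960), Pow(Add(-35645, Mul(154, 70)), -1)) = Mul(Add(26244, -17960), Pow(Add(-35645, 10780), -1)) = Mul(8284, Pow(-24865, -1)) = Mul(8284, Rational(-1, 24865)) = Rational(-8284, 24865)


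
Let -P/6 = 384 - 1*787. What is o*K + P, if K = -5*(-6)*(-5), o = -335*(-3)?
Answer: -148332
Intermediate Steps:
o = 1005 (o = -1*(-1005) = 1005)
K = -150 (K = 30*(-5) = -150)
P = 2418 (P = -6*(384 - 1*787) = -6*(384 - 787) = -6*(-403) = 2418)
o*K + P = 1005*(-150) + 2418 = -150750 + 2418 = -148332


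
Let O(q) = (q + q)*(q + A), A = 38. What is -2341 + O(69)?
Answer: 12425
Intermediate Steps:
O(q) = 2*q*(38 + q) (O(q) = (q + q)*(q + 38) = (2*q)*(38 + q) = 2*q*(38 + q))
-2341 + O(69) = -2341 + 2*69*(38 + 69) = -2341 + 2*69*107 = -2341 + 14766 = 12425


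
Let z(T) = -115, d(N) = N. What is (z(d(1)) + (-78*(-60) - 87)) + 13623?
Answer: 18101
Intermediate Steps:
(z(d(1)) + (-78*(-60) - 87)) + 13623 = (-115 + (-78*(-60) - 87)) + 13623 = (-115 + (4680 - 87)) + 13623 = (-115 + 4593) + 13623 = 4478 + 13623 = 18101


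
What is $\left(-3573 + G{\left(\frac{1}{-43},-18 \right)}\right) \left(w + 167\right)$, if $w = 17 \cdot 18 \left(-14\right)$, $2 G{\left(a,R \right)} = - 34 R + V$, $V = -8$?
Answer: $13466707$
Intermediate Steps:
$G{\left(a,R \right)} = -4 - 17 R$ ($G{\left(a,R \right)} = \frac{- 34 R - 8}{2} = \frac{-8 - 34 R}{2} = -4 - 17 R$)
$w = -4284$ ($w = 306 \left(-14\right) = -4284$)
$\left(-3573 + G{\left(\frac{1}{-43},-18 \right)}\right) \left(w + 167\right) = \left(-3573 - -302\right) \left(-4284 + 167\right) = \left(-3573 + \left(-4 + 306\right)\right) \left(-4117\right) = \left(-3573 + 302\right) \left(-4117\right) = \left(-3271\right) \left(-4117\right) = 13466707$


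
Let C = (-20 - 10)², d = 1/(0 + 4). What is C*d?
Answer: 225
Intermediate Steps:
d = ¼ (d = 1/4 = ¼ ≈ 0.25000)
C = 900 (C = (-30)² = 900)
C*d = 900*(¼) = 225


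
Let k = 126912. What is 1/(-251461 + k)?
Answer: -1/124549 ≈ -8.0290e-6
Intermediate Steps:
1/(-251461 + k) = 1/(-251461 + 126912) = 1/(-124549) = -1/124549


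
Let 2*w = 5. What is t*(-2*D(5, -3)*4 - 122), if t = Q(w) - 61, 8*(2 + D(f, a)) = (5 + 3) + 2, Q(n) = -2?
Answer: 7308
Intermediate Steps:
w = 5/2 (w = (1/2)*5 = 5/2 ≈ 2.5000)
D(f, a) = -3/4 (D(f, a) = -2 + ((5 + 3) + 2)/8 = -2 + (8 + 2)/8 = -2 + (1/8)*10 = -2 + 5/4 = -3/4)
t = -63 (t = -2 - 61 = -63)
t*(-2*D(5, -3)*4 - 122) = -63*(-2*(-3/4)*4 - 122) = -63*((3/2)*4 - 122) = -63*(6 - 122) = -63*(-116) = 7308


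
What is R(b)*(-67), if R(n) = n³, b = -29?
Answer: 1634063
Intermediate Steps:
R(b)*(-67) = (-29)³*(-67) = -24389*(-67) = 1634063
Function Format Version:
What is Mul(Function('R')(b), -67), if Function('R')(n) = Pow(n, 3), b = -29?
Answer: 1634063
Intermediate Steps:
Mul(Function('R')(b), -67) = Mul(Pow(-29, 3), -67) = Mul(-24389, -67) = 1634063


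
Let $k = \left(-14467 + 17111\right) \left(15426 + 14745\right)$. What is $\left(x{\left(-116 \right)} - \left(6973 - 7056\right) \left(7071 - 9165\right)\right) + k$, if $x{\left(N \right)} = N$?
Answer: $79598206$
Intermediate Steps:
$k = 79772124$ ($k = 2644 \cdot 30171 = 79772124$)
$\left(x{\left(-116 \right)} - \left(6973 - 7056\right) \left(7071 - 9165\right)\right) + k = \left(-116 - \left(6973 - 7056\right) \left(7071 - 9165\right)\right) + 79772124 = \left(-116 - \left(-83\right) \left(-2094\right)\right) + 79772124 = \left(-116 - 173802\right) + 79772124 = -173918 + 79772124 = 79598206$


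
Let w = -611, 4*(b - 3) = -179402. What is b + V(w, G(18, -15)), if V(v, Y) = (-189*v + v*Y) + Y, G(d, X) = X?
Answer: 159563/2 ≈ 79782.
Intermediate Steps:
b = -89695/2 (b = 3 + (¼)*(-179402) = 3 - 89701/2 = -89695/2 ≈ -44848.)
V(v, Y) = Y - 189*v + Y*v (V(v, Y) = (-189*v + Y*v) + Y = Y - 189*v + Y*v)
b + V(w, G(18, -15)) = -89695/2 + (-15 - 189*(-611) - 15*(-611)) = -89695/2 + (-15 + 115479 + 9165) = -89695/2 + 124629 = 159563/2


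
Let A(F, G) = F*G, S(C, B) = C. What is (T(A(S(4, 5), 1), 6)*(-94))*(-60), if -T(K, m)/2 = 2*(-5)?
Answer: 112800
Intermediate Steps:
T(K, m) = 20 (T(K, m) = -4*(-5) = -2*(-10) = 20)
(T(A(S(4, 5), 1), 6)*(-94))*(-60) = (20*(-94))*(-60) = -1880*(-60) = 112800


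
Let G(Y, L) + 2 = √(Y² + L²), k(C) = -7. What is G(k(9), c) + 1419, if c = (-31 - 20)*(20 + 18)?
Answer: 1417 + √3755893 ≈ 3355.0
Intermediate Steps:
c = -1938 (c = -51*38 = -1938)
G(Y, L) = -2 + √(L² + Y²) (G(Y, L) = -2 + √(Y² + L²) = -2 + √(L² + Y²))
G(k(9), c) + 1419 = (-2 + √((-1938)² + (-7)²)) + 1419 = (-2 + √(3755844 + 49)) + 1419 = (-2 + √3755893) + 1419 = 1417 + √3755893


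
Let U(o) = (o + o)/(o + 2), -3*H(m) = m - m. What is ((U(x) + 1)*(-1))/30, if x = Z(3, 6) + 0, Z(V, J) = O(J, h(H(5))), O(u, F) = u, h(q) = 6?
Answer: -1/12 ≈ -0.083333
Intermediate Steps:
H(m) = 0 (H(m) = -(m - m)/3 = -1/3*0 = 0)
Z(V, J) = J
x = 6 (x = 6 + 0 = 6)
U(o) = 2*o/(2 + o) (U(o) = (2*o)/(2 + o) = 2*o/(2 + o))
((U(x) + 1)*(-1))/30 = ((2*6/(2 + 6) + 1)*(-1))/30 = ((2*6/8 + 1)*(-1))*(1/30) = ((2*6*(1/8) + 1)*(-1))*(1/30) = ((3/2 + 1)*(-1))*(1/30) = ((5/2)*(-1))*(1/30) = -5/2*1/30 = -1/12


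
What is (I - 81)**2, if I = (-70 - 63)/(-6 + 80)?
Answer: 37540129/5476 ≈ 6855.4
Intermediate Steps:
I = -133/74 ≈ -1.7973
(I - 81)**2 = (-133/74 - 81)**2 = (-6127/74)**2 = 37540129/5476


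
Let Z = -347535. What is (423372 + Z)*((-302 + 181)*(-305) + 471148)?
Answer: 38529215361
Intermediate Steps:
(423372 + Z)*((-302 + 181)*(-305) + 471148) = (423372 - 347535)*((-302 + 181)*(-305) + 471148) = 75837*(-121*(-305) + 471148) = 75837*(36905 + 471148) = 75837*508053 = 38529215361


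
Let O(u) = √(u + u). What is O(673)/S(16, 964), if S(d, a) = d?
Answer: √1346/16 ≈ 2.2930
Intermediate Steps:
O(u) = √2*√u (O(u) = √(2*u) = √2*√u)
O(673)/S(16, 964) = (√2*√673)/16 = √1346*(1/16) = √1346/16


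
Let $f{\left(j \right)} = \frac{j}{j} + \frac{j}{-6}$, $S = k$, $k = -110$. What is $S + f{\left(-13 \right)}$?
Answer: $- \frac{641}{6} \approx -106.83$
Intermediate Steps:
$S = -110$
$f{\left(j \right)} = 1 - \frac{j}{6}$ ($f{\left(j \right)} = 1 + j \left(- \frac{1}{6}\right) = 1 - \frac{j}{6}$)
$S + f{\left(-13 \right)} = -110 + \left(1 - - \frac{13}{6}\right) = -110 + \left(1 + \frac{13}{6}\right) = -110 + \frac{19}{6} = - \frac{641}{6}$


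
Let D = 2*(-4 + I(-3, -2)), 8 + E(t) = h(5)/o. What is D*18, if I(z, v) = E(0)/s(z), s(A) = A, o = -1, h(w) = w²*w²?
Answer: 7452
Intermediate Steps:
h(w) = w⁴
E(t) = -633 (E(t) = -8 + 5⁴/(-1) = -8 + 625*(-1) = -8 - 625 = -633)
I(z, v) = -633/z
D = 414 (D = 2*(-4 - 633/(-3)) = 2*(-4 - 633*(-⅓)) = 2*(-4 + 211) = 2*207 = 414)
D*18 = 414*18 = 7452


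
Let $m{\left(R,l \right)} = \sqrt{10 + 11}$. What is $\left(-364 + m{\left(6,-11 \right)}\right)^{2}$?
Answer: $\left(364 - \sqrt{21}\right)^{2} \approx 1.2918 \cdot 10^{5}$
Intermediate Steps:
$m{\left(R,l \right)} = \sqrt{21}$
$\left(-364 + m{\left(6,-11 \right)}\right)^{2} = \left(-364 + \sqrt{21}\right)^{2}$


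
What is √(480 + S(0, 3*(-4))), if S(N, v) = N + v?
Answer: 6*√13 ≈ 21.633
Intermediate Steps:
√(480 + S(0, 3*(-4))) = √(480 + (0 + 3*(-4))) = √(480 + (0 - 12)) = √(480 - 12) = √468 = 6*√13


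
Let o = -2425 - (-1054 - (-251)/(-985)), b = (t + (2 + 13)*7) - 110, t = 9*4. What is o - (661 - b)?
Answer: -1970734/985 ≈ -2000.7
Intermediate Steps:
t = 36
b = 31 (b = (36 + (2 + 13)*7) - 110 = (36 + 15*7) - 110 = (36 + 105) - 110 = 141 - 110 = 31)
o = -1350184/985 (o = -2425 - (-1054 - (-251)*(-1)/985) = -2425 - (-1054 - 1*251/985) = -2425 - (-1054 - 251/985) = -2425 - 1*(-1038441/985) = -2425 + 1038441/985 = -1350184/985 ≈ -1370.7)
o - (661 - b) = -1350184/985 - (661 - 1*31) = -1350184/985 - (661 - 31) = -1350184/985 - 1*630 = -1350184/985 - 630 = -1970734/985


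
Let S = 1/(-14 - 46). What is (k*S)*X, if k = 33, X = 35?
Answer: -77/4 ≈ -19.250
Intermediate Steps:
S = -1/60 (S = 1/(-60) = -1/60 ≈ -0.016667)
(k*S)*X = (33*(-1/60))*35 = -11/20*35 = -77/4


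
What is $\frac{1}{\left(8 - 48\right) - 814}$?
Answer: $- \frac{1}{854} \approx -0.001171$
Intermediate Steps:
$\frac{1}{\left(8 - 48\right) - 814} = \frac{1}{-40 - 814} = \frac{1}{-854} = - \frac{1}{854}$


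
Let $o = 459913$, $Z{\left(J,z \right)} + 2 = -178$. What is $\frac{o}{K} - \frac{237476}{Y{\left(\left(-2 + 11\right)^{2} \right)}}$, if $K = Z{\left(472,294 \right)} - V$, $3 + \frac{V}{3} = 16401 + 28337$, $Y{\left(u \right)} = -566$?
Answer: $\frac{15826450751}{38030955} \approx 416.15$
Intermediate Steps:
$Z{\left(J,z \right)} = -180$ ($Z{\left(J,z \right)} = -2 - 178 = -180$)
$V = 134205$ ($V = -9 + 3 \left(16401 + 28337\right) = -9 + 3 \cdot 44738 = -9 + 134214 = 134205$)
$K = -134385$ ($K = -180 - 134205 = -134385$)
$\frac{o}{K} - \frac{237476}{Y{\left(\left(-2 + 11\right)^{2} \right)}} = \frac{459913}{-134385} - \frac{237476}{-566} = 459913 \left(- \frac{1}{134385}\right) - - \frac{118738}{283} = - \frac{459913}{134385} + \frac{118738}{283} = \frac{15826450751}{38030955}$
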